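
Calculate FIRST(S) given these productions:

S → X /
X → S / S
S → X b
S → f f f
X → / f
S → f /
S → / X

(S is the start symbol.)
{ '/', 'f' }

To compute FIRST(S), examine every production with S on the left-hand side, reading each right-hand side left to right until a non-nullable symbol is reached.

FIRST sets of the other non-terminals involved (by the same procedure, iterated to a fixed point):
  FIRST(X) = { '/', 'f' }

From S → X /:
  - X is a non-terminal: add FIRST(X) \ {ε} = { '/', 'f' }
    X is not nullable, so stop
From S → X b:
  - X is a non-terminal: add FIRST(X) \ {ε} = { '/', 'f' }
    X is not nullable, so stop
From S → f f f:
  - f is a terminal: add 'f' and stop
From S → f /:
  - f is a terminal: add 'f' and stop
From S → / X:
  - '/' is a terminal: add '/' and stop

Collecting: FIRST(S) = { '/', 'f' }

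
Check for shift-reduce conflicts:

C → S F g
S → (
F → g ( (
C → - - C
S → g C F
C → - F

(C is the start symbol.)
Augment with C' → C and build the canonical LR(0) collection (I0 = CLOSURE({[C' → . C]}), then GOTO on every symbol after a dot until no new states appear). It has 16 states:
  I0: { [C → . - - C], [C → . - F], [C → . S F g], [C' → . C], [S → . (], [S → . g C F] }  — shift
  I1: { [S → ( .] }  — reduce
  I2: { [C → - . - C], [C → - . F], [F → . g ( (] }  — shift
  I3: { [C' → C .] }  — accept
  I4: { [C → S . F g], [F → . g ( (] }  — shift
  I5: { [C → . - - C], [C → . - F], [C → . S F g], [S → . (], [S → . g C F], [S → g . C F] }  — shift
  I6: { [F → . g ( (], [S → g C . F] }  — shift
  I7: { [S → g C F .] }  — reduce
  I8: { [F → g . ( (] }  — shift
  I9: { [F → g ( . (] }  — shift
  I10: { [F → g ( ( .] }  — reduce
  I11: { [C → S F . g] }  — shift
  I12: { [C → S F g .] }  — reduce
  I13: { [C → - - . C], [C → . - - C], [C → . - F], [C → . S F g], [S → . (], [S → . g C F] }  — shift
  I14: { [C → - F .] }  — reduce
  I15: { [C → - - C .] }  — reduce

No state contains both a complete item and a shift item.

Answer: No shift-reduce conflicts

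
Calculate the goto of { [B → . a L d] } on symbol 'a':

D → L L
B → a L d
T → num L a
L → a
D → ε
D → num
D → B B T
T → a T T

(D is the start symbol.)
GOTO(I, 'a') = CLOSURE({ [A → αX.β] : [A → α.Xβ] ∈ I, X = 'a' })

Items with dot before 'a', with the dot advanced:
  [B → . a L d] → [B → a . L d]
Closure of the advanced items:
  [B → a . L d] has the dot before L: add [L → . a]

GOTO = { [B → a . L d], [L → . a] }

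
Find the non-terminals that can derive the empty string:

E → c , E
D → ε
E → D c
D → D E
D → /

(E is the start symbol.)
{ 'D' }

ε-productions: D → ε
So D is immediately nullable.
No further non-terminal can be added: every production for the remaining non-terminals contains a terminal or a non-nullable non-terminal.
Nullable = { 'D' }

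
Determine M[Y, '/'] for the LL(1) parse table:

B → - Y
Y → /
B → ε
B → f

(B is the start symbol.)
To find M[Y, '/'], we find productions for Y where '/' is in the predict set (PREDICT(N → α) = (FIRST(α) \ {ε}) ∪ (FOLLOW(N) if α ⇒* ε)).

Y → /: PREDICT = { '/' }
  '/' is in predict set, so this production goes in M[Y, '/']

M[Y, '/'] = Y → /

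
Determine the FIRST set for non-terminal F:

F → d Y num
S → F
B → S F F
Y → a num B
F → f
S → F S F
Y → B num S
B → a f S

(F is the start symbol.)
To compute FIRST(F), examine every production with F on the left-hand side, reading each right-hand side left to right until a non-nullable symbol is reached.

From F → d Y num:
  - d is a terminal: add 'd' and stop
From F → f:
  - f is a terminal: add 'f' and stop

Collecting: FIRST(F) = { 'd', 'f' }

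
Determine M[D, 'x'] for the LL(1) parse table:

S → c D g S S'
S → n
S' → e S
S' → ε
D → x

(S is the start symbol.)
To find M[D, 'x'], we find productions for D where 'x' is in the predict set (PREDICT(N → α) = (FIRST(α) \ {ε}) ∪ (FOLLOW(N) if α ⇒* ε)).

D → x: PREDICT = { 'x' }
  'x' is in predict set, so this production goes in M[D, 'x']

M[D, 'x'] = D → x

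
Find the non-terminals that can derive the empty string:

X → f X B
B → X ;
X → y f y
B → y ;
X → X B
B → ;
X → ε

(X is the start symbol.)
{ 'X' }

A non-terminal is nullable if it can derive ε (the empty string): either it has an ε-production, or it has a production whose right-hand side consists entirely of nullable non-terminals.

ε-productions: X → ε
So X is immediately nullable.
No further non-terminal can be added: every production for the remaining non-terminals contains a terminal or a non-nullable non-terminal.
Nullable = { 'X' }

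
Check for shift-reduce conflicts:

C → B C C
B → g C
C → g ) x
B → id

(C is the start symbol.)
No shift-reduce conflicts

Augment with C' → C and build the canonical LR(0) collection (I0 = CLOSURE({[C' → . C]}), then GOTO on every symbol after a dot until no new states appear). It has 10 states:
  I0: { [B → . g C], [B → . id], [C → . B C C], [C → . g ) x], [C' → . C] }  — shift
  I1: { [B → . g C], [B → . id], [C → . B C C], [C → . g ) x], [C → B . C C] }  — shift
  I2: { [C' → C .] }  — accept
  I3: { [B → . g C], [B → . id], [B → g . C], [C → . B C C], [C → . g ) x], [C → g . ) x] }  — shift
  I4: { [B → id .] }  — reduce
  I5: { [C → g ) . x] }  — shift
  I6: { [B → g C .] }  — reduce
  I7: { [C → g ) x .] }  — reduce
  I8: { [B → . g C], [B → . id], [C → . B C C], [C → . g ) x], [C → B C . C] }  — shift
  I9: { [C → B C C .] }  — reduce

No state contains both a complete item and a shift item.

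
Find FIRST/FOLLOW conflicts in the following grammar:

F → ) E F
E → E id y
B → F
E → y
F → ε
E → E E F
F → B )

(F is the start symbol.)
Yes. F → ')' E F with FOLLOW(F) on { ')' }; F → B ')' with FOLLOW(F) on { ')' }

A FIRST/FOLLOW conflict occurs when a non-terminal N has a nullable alternative N → β (β ⇒* ε) and another alternative N → α with FIRST(α) ∩ FOLLOW(N) ≠ ∅: on such a lookahead the parser cannot decide between expanding α and letting N vanish via β.

Nullable non-terminals: B, F.
FIRST sets used below: FIRST(B) = { ')', ε }
B has a nullable alternative but only one production, so nothing to check.

F: nullable alternative(s) F → ε; FOLLOW(F) = { $, ')', 'id', 'y' }
  F → ) E F: FIRST \ {ε} = { ')' } — overlaps FOLLOW(F) on { ')' }: CONFLICT
  F → ε: FIRST \ {ε} = { } — this is the only nullable alternative, skip
  F → B ): FIRST \ {ε} = { ')' } — overlaps FOLLOW(F) on { ')' }: CONFLICT

E has no nullable alternative, so no FIRST/FOLLOW check is needed there.

So the grammar has 2 FIRST/FOLLOW conflicts (marked CONFLICT above).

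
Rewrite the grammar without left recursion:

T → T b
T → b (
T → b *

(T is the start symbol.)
T → b ( T'
T → b * T'
T' → b T'
T' → ε

T is directly left-recursive. The standard transformation for
  A → A α₁ | ... | A α_m | β₁ | ... | β_n
is
  A  → β₁ A' | ... | β_n A'
  A' → α₁ A' | ... | α_m A' | ε

T → b ( becomes T → b ( T'
T → b * becomes T → b * T'
T → T b becomes T' → b T'
Add T' → ε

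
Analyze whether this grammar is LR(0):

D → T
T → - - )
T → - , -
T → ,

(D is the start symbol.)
A grammar is LR(0) if no state in the canonical LR(0) collection has:
  - both a shift item (dot before a terminal) and a complete item (shift-reduce conflict), or
  - two or more complete items (reduce-reduce conflict; the accept item [D' → D .] counts as a complete item here).

Augment with D' → D and build the canonical LR(0) collection (I0 = CLOSURE({[D' → . D]}), then GOTO on every symbol after a dot until no new states appear). It has 9 states:
  I0: { [D → . T], [D' → . D], [T → . ,], [T → . - , -], [T → . - - )] }  — shift
  I1: { [T → , .] }  — reduce
  I2: { [T → - . , -], [T → - . - )] }  — shift
  I3: { [D' → D .] }  — accept
  I4: { [D → T .] }  — reduce
  I5: { [T → - , . -] }  — shift
  I6: { [T → - - . )] }  — shift
  I7: { [T → - - ) .] }  — reduce
  I8: { [T → - , - .] }  — reduce

Every state is either a pure shift/goto state or contains exactly one complete item and nothing to shift — no conflicts. The grammar is LR(0).

Answer: Yes, the grammar is LR(0)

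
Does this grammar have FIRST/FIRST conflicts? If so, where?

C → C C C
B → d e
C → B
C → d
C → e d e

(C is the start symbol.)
Yes. C → C C C / C → B on { 'd' }; C → C C C / C → d on { 'd' }; C → C C C / C → e d e on { 'e' }; C → B / C → d on { 'd' }

FIRST sets of the non-terminals at (or reachable through a nullable prefix from) the front of some alternative:
  FIRST(C) = { 'd', 'e' }
  FIRST(B) = { 'd' }

Productions for C:
  C → C C C: FIRST = { 'd', 'e' }
  C → B: FIRST = { 'd' }
  C → d: FIRST = { 'd' }
  C → e d e: FIRST = { 'e' }
B has only one production, so no FIRST/FIRST conflict is possible there.

Conflict for C: C → C C C and C → B
  Overlap: { 'd' }
Conflict for C: C → C C C and C → d
  Overlap: { 'd' }
Conflict for C: C → C C C and C → e d e
  Overlap: { 'e' }
Conflict for C: C → B and C → d
  Overlap: { 'd' }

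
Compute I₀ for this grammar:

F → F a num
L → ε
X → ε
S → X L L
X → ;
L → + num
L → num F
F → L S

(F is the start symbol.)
First, augment the grammar with F' → F
I₀ = CLOSURE({ [F' → . F] }):
  [F' → . F] has the dot before F: add [F → . F a num], [F → . L S]
  [F → . L S] has the dot before L: add [L → .], [L → . + num], [L → . num F]
No further items can be added.

I₀ = { [F → . F a num], [F → . L S], [F' → . F], [L → . + num], [L → . num F], [L → .] }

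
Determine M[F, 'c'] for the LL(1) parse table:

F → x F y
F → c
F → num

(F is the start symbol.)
F → c

To find M[F, 'c'], we find productions for F where 'c' is in the predict set (PREDICT(N → α) = (FIRST(α) \ {ε}) ∪ (FOLLOW(N) if α ⇒* ε)).

F → x F y: PREDICT = { 'x' }
F → c: PREDICT = { 'c' }
  'c' is in predict set, so this production goes in M[F, 'c']
F → num: PREDICT = { 'num' }

M[F, 'c'] = F → c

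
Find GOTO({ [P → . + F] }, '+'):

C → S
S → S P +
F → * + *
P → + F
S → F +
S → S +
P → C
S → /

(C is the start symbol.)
GOTO(I, '+') = CLOSURE({ [A → αX.β] : [A → α.Xβ] ∈ I, X = '+' })

Items with dot before '+', with the dot advanced:
  [P → . + F] → [P → + . F]
Closure of the advanced items:
  [P → + . F] has the dot before F: add [F → . * + *]

GOTO = { [F → . * + *], [P → + . F] }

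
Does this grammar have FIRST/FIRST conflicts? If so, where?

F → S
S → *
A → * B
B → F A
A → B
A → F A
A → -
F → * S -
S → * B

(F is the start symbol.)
A FIRST/FIRST conflict occurs when two productions N → α and N → β for the same non-terminal have FIRST(α) ∩ FIRST(β) ≠ ∅ (with ε ∈ FIRST of a nullable right-hand side, so two nullable alternatives also conflict).

FIRST sets of the non-terminals at (or reachable through a nullable prefix from) the front of some alternative:
  FIRST(S) = { '*' }
  FIRST(B) = { '*' }
  FIRST(F) = { '*' }

Productions for F:
  F → S: FIRST = { '*' }
  F → * S -: FIRST = { '*' }
Productions for S:
  S → *: FIRST = { '*' }
  S → * B: FIRST = { '*' }
Productions for A:
  A → * B: FIRST = { '*' }
  A → B: FIRST = { '*' }
  A → F A: FIRST = { '*' }
  A → -: FIRST = { '-' }
B has only one production, so no FIRST/FIRST conflict is possible there.

Conflict for F: F → S and F → * S -
  Overlap: { '*' }
Conflict for S: S → * and S → * B
  Overlap: { '*' }
Conflict for A: A → * B and A → B
  Overlap: { '*' }
Conflict for A: A → * B and A → F A
  Overlap: { '*' }
Conflict for A: A → B and A → F A
  Overlap: { '*' }

Answer: Yes. F → S / F → '*' S '-' on { '*' }; S → '*' / S → '*' B on { '*' }; A → '*' B / A → B on { '*' }; A → '*' B / A → F A on { '*' }; A → B / A → F A on { '*' }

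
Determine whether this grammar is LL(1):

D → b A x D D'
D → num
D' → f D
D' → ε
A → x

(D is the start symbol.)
No. Predict set conflict for D': { 'f' }

Relevant sets:
  FOLLOW(D') = { $, 'f' }

For D:
  PREDICT(D → b A x D D') = { 'b' }
  PREDICT(D → num) = { 'num' }
For D':
  PREDICT(D' → f D) = { 'f' }
  PREDICT(D' → ε) = { $, 'f' }
A has a single production, so nothing to check there.

Conflict found: Predict set conflict for D': { 'f' }
The grammar is NOT LL(1).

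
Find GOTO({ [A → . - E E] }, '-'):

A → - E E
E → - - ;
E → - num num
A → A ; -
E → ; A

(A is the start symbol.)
{ [A → - . E E], [E → . - - ;], [E → . - num num], [E → . ; A] }

GOTO(I, '-') = CLOSURE({ [A → αX.β] : [A → α.Xβ] ∈ I, X = '-' })

Items with dot before '-', with the dot advanced:
  [A → . - E E] → [A → - . E E]
Closure of the advanced items:
  [A → - . E E] has the dot before E: add [E → . - - ;], [E → . - num num], [E → . ; A]

GOTO = { [A → - . E E], [E → . - - ;], [E → . - num num], [E → . ; A] }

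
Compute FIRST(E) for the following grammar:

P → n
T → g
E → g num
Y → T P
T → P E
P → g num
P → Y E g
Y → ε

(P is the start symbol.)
{ 'g' }

From E → g num:
  - g is a terminal: add 'g' and stop

Collecting: FIRST(E) = { 'g' }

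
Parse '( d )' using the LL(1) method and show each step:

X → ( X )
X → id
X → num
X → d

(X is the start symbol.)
Stack is shown with the top on the left.

Stack    Input    Action
------------------------
X $      ( d ) $  output X → ( X )
( X ) $  ( d ) $  match '('
X ) $    d ) $    output X → d
d ) $    d ) $    match 'd'
) $      ) $      match ')'
$        $        accept

The string is accepted.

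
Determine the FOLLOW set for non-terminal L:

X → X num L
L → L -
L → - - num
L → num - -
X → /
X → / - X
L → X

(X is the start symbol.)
To compute FOLLOW(L), find every occurrence of L on a right-hand side N → α L β: add FIRST(β) \ {ε}, and if β is empty or nullable also add FOLLOW(N). Iterate to a fixed point.

In X → X num L: L is at the end, add FOLLOW(X)
In L → L -: L is followed by '-', add FIRST('-') \ {ε} = { '-' }

The FOLLOW sets referred to above (computed the same way, to a fixed point):
  FOLLOW(X) = { $, '-', 'num' }

Taking the union: FOLLOW(L) = { $, '-', 'num' }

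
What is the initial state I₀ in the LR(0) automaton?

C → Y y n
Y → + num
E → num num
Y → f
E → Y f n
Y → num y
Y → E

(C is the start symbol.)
First, augment the grammar with C' → C
I₀ = CLOSURE({ [C' → . C] }):
  [C' → . C] has the dot before C: add [C → . Y y n]
  [C → . Y y n] has the dot before Y: add [Y → . + num], [Y → . f], [Y → . num y], [Y → . E]
  [Y → . E] has the dot before E: add [E → . num num], [E → . Y f n]
No further items can be added.

I₀ = { [C → . Y y n], [C' → . C], [E → . Y f n], [E → . num num], [Y → . + num], [Y → . E], [Y → . f], [Y → . num y] }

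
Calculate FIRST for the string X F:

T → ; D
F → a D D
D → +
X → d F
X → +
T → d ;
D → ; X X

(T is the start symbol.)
{ '+', 'd' }

FIRST sets of the non-terminals involved (from the grammar, by fixed-point iteration):
  FIRST(X) = { '+', 'd' }

To compute FIRST(X F), process the symbols left to right:
Symbol X is a non-terminal. Add FIRST(X) \ {ε} = { '+', 'd' }
X is not nullable (ε ∉ FIRST(X)), so stop here.
FIRST(X F) = { '+', 'd' }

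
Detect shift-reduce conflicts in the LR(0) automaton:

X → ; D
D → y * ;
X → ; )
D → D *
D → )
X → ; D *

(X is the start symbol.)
A shift-reduce conflict occurs when an LR(0) state has both:
  - a complete (reduce) item [A → α .] (dot at the end), and
  - a shift item [B → β . c γ] (dot before a terminal).

Augment with X' → X and build the canonical LR(0) collection (I0 = CLOSURE({[X' → . X]}), then GOTO on every symbol after a dot until no new states appear). It has 9 states:
  I0: { [X → . ; )], [X → . ; D *], [X → . ; D], [X' → . X] }  — shift
  I1: { [D → . )], [D → . D *], [D → . y * ;], [X → ; . )], [X → ; . D *], [X → ; . D] }  — shift
  I2: { [X' → X .] }  — accept
  I3: { [D → ) .], [X → ; ) .] }  — 2 reduces
  I4: { [D → D . *], [X → ; D . *], [X → ; D .] }  — shift, reduce
  I5: { [D → y . * ;] }  — shift
  I6: { [D → y * . ;] }  — shift
  I7: { [D → y * ; .] }  — reduce
  I8: { [D → D * .], [X → ; D * .] }  — 2 reduces

I4 contains reduce item [X → ; D .] and shift items [D → D . *], [X → ; D . *] — shift-reduce conflict.

Answer: Yes — I4: [X → ; D .] vs [D → D . *]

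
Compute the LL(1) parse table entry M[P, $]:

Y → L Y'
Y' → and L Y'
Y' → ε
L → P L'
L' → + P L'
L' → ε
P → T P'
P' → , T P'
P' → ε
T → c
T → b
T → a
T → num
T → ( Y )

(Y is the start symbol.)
Empty (error entry)

To find M[P, $], we find productions for P where $ is in the predict set (PREDICT(N → α) = (FIRST(α) \ {ε}) ∪ (FOLLOW(N) if α ⇒* ε)).

Relevant sets:
  FIRST(T) = { '(', 'a', 'b', 'c', 'num' }

P → T P': PREDICT = { '(', 'a', 'b', 'c', 'num' }

M[P, $] is empty (no production applies)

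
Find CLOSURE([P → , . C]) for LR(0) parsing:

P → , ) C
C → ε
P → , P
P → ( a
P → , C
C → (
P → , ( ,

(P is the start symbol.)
{ [C → . (], [C → .], [P → , . C] }

To compute CLOSURE, for each item [A → α.Bβ] where B is a non-terminal, add [B → .γ] for all productions B → γ; repeat for the newly added items until nothing changes.

Start with: [P → , . C]
  [P → , . C] has the dot before C: add [C → .], [C → . (]
No further items can be added.

CLOSURE = { [C → . (], [C → .], [P → , . C] }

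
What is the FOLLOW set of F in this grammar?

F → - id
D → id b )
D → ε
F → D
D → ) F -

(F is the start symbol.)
{ $, '-' }

F is the start symbol, so $ ∈ FOLLOW(F).
In D → ) F -: F is followed by '-', add FIRST('-') \ {ε} = { '-' }

Taking the union: FOLLOW(F) = { $, '-' }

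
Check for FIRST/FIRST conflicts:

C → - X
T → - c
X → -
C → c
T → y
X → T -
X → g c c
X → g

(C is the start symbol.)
A FIRST/FIRST conflict occurs when two productions N → α and N → β for the same non-terminal have FIRST(α) ∩ FIRST(β) ≠ ∅ (with ε ∈ FIRST of a nullable right-hand side, so two nullable alternatives also conflict).

FIRST sets of the non-terminals at (or reachable through a nullable prefix from) the front of some alternative:
  FIRST(T) = { '-', 'y' }

Productions for C:
  C → - X: FIRST = { '-' }
  C → c: FIRST = { 'c' }
Productions for T:
  T → - c: FIRST = { '-' }
  T → y: FIRST = { 'y' }
Productions for X:
  X → -: FIRST = { '-' }
  X → T -: FIRST = { '-', 'y' }
  X → g c c: FIRST = { 'g' }
  X → g: FIRST = { 'g' }

Conflict for X: X → - and X → T -
  Overlap: { '-' }
Conflict for X: X → g c c and X → g
  Overlap: { 'g' }

Answer: Yes. X → '-' / X → T '-' on { '-' }; X → g c c / X → g on { 'g' }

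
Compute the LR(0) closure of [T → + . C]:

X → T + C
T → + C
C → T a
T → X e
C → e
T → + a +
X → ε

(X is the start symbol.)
{ [C → . T a], [C → . e], [T → + . C], [T → . + C], [T → . + a +], [T → . X e], [X → . T + C], [X → .] }

Start with: [T → + . C]
  [T → + . C] has the dot before C: add [C → . T a], [C → . e]
  [C → . T a] has the dot before T: add [T → . + C], [T → . X e], [T → . + a +]
  [T → . X e] has the dot before X: add [X → . T + C], [X → .]
No further items can be added.

CLOSURE = { [C → . T a], [C → . e], [T → + . C], [T → . + C], [T → . + a +], [T → . X e], [X → . T + C], [X → .] }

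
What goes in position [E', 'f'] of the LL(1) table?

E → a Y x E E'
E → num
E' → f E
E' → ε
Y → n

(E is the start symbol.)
To find M[E', 'f'], we find productions for E' where 'f' is in the predict set (PREDICT(N → α) = (FIRST(α) \ {ε}) ∪ (FOLLOW(N) if α ⇒* ε)).

Relevant sets:
  FOLLOW(E') = { $, 'f' }

E' → f E: PREDICT = { 'f' }
  'f' is in predict set, so this production goes in M[E', 'f']
E' → ε: PREDICT = { $, 'f' }
  'f' is in predict set, so this production goes in M[E', 'f']

M[E', 'f'] = E' → f E, E' → ε  (a multiply-defined cell — the grammar is not LL(1))

Answer: E' → f E, E' → ε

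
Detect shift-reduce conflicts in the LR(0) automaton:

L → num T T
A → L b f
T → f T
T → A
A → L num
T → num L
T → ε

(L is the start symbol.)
Yes — I2: [T → .] vs [L → . num T T]; I5: [T → .] vs [L → . num T T]; I6: [T → .] vs [L → . num T T]; I7: [T → .] vs [L → . num T T]; I8: [T → num L .] vs [A → L . b f]

Augment with L' → L and build the canonical LR(0) collection (I0 = CLOSURE({[L' → . L]}), then GOTO on every symbol after a dot until no new states appear). It has 14 states:
  I0: { [L → . num T T], [L' → . L] }  — shift
  I1: { [L' → L .] }  — accept
  I2: { [A → . L b f], [A → . L num], [L → . num T T], [L → num . T T], [T → . A], [T → . f T], [T → . num L], [T → .] }  — shift, reduce
  I3: { [T → A .] }  — reduce
  I4: { [A → L . b f], [A → L . num] }  — shift
  I5: { [A → . L b f], [A → . L num], [L → . num T T], [L → num T . T], [T → . A], [T → . f T], [T → . num L], [T → .] }  — shift, reduce
  I6: { [A → . L b f], [A → . L num], [L → . num T T], [T → . A], [T → . f T], [T → . num L], [T → .], [T → f . T] }  — shift, reduce
  I7: { [A → . L b f], [A → . L num], [L → . num T T], [L → num . T T], [T → . A], [T → . f T], [T → . num L], [T → .], [T → num . L] }  — shift, reduce
  I8: { [A → L . b f], [A → L . num], [T → num L .] }  — shift, reduce
  I9: { [A → L b . f] }  — shift
  I10: { [A → L num .] }  — reduce
  I11: { [A → L b f .] }  — reduce
  I12: { [T → f T .] }  — reduce
  I13: { [L → num T T .] }  — reduce

I2 contains reduce item [T → .] and shift items [L → . num T T], [T → . f T], [T → . num L] — shift-reduce conflict.
I5 contains reduce item [T → .] and shift items [L → . num T T], [T → . f T], [T → . num L] — shift-reduce conflict.
I6 contains reduce item [T → .] and shift items [L → . num T T], [T → . f T], [T → . num L] — shift-reduce conflict.
I7 contains reduce item [T → .] and shift items [L → . num T T], [T → . f T], [T → . num L] — shift-reduce conflict.
I8 contains reduce item [T → num L .] and shift items [A → L . b f], [A → L . num] — shift-reduce conflict.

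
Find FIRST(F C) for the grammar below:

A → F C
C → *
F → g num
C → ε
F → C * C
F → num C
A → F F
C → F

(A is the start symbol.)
{ '*', 'g', 'num' }

FIRST sets of the non-terminals involved (from the grammar, by fixed-point iteration):
  FIRST(F) = { '*', 'g', 'num' }

To compute FIRST(F C), process the symbols left to right:
Symbol F is a non-terminal. Add FIRST(F) \ {ε} = { '*', 'g', 'num' }
F is not nullable (ε ∉ FIRST(F)), so stop here.
FIRST(F C) = { '*', 'g', 'num' }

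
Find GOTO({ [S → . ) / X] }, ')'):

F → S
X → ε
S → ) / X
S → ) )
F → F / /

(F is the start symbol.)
{ [S → ) . / X] }

GOTO(I, ')') = CLOSURE({ [A → αX.β] : [A → α.Xβ] ∈ I, X = ')' })

Items with dot before ')', with the dot advanced:
  [S → . ) / X] → [S → ) . / X]
Closure adds nothing (no advanced item has the dot before a non-terminal).

GOTO = { [S → ) . / X] }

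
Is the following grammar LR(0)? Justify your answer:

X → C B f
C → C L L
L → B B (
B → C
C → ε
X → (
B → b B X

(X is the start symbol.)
A grammar is LR(0) if no state in the canonical LR(0) collection has:
  - both a shift item (dot before a terminal) and a complete item (shift-reduce conflict), or
  - two or more complete items (reduce-reduce conflict; the accept item [X' → X .] counts as a complete item here).

Augment with X' → X and build the canonical LR(0) collection (I0 = CLOSURE({[X' → . X]}), then GOTO on every symbol after a dot until no new states appear). It has 15 states:
  I0: { [C → . C L L], [C → .], [X → . (], [X → . C B f], [X' → . X] }  — shift, reduce
  I1: { [X → ( .] }  — reduce
  I2: { [B → . C], [B → . b B X], [C → . C L L], [C → .], [C → C . L L], [L → . B B (], [X → C . B f] }  — shift, reduce
  I3: { [X' → X .] }  — accept
  I4: { [B → . C], [B → . b B X], [C → . C L L], [C → .], [L → B . B (], [X → C B . f] }  — shift, reduce
  I5: { [B → . C], [B → . b B X], [B → C .], [C → . C L L], [C → .], [C → C . L L], [L → . B B (] }  — shift, 2 reduces
  I6: { [B → . C], [B → . b B X], [C → . C L L], [C → .], [C → C L . L], [L → . B B (] }  — shift, reduce
  I7: { [B → . C], [B → . b B X], [B → b . B X], [C → . C L L], [C → .] }  — shift, reduce
  I8: { [B → b B . X], [C → . C L L], [C → .], [X → . (], [X → . C B f] }  — shift, reduce
  I9: { [B → b B X .] }  — reduce
  I10: { [B → . C], [B → . b B X], [C → . C L L], [C → .], [L → B . B (] }  — shift, reduce
  I11: { [C → C L L .] }  — reduce
  I12: { [L → B B . (] }  — shift
  I13: { [L → B B ( .] }  — reduce
  I14: { [X → C B f .] }  — reduce

Conflict in state I0:
  Shift-reduce conflict between [C → .] and [X → . (]
So the grammar is NOT LR(0).

Answer: No. Shift-reduce conflict between [C → .] and [X → . (]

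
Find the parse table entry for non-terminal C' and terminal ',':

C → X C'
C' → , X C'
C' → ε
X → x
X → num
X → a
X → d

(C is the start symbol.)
C' → , X C'

To find M[C', ','], we find productions for C' where ',' is in the predict set (PREDICT(N → α) = (FIRST(α) \ {ε}) ∪ (FOLLOW(N) if α ⇒* ε)).

Relevant sets:
  FOLLOW(C') = { $ }

C' → , X C': PREDICT = { ',' }
  ',' is in predict set, so this production goes in M[C', ',']
C' → ε: PREDICT = { $ }

M[C', ','] = C' → , X C'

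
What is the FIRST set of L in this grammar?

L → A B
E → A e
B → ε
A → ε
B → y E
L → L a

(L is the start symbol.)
FIRST sets of the other non-terminals involved (by the same procedure, iterated to a fixed point):
  FIRST(A) = { ε }
  FIRST(B) = { 'y', ε }

From L → A B:
  - A is a non-terminal: add FIRST(A) \ {ε} = { }
    A is nullable, so continue to the next symbol
  - B is a non-terminal: add FIRST(B) \ {ε} = { 'y' }
    B is nullable and nothing follows, so the whole right-hand side can vanish: ε ∈ FIRST(L)
From L → L a:
  - L is the symbol being defined: contributes nothing new
    L is nullable, so continue to the next symbol
  - a is a terminal: add 'a' and stop

Collecting: FIRST(L) = { 'a', 'y', ε }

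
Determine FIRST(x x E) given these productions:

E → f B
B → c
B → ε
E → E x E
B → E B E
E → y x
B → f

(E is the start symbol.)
{ 'x' }

To compute FIRST(x x E), process the symbols left to right:
Symbol x is a terminal. Add 'x' and stop.
FIRST(x x E) = { 'x' }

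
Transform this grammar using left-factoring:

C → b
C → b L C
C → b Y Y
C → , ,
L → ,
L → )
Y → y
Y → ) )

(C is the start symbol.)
Left-factoring transforms A → αβ₁ | αβ₂ into A → αA' and A' → β₁ | β₂
(α is the longest common prefix among the alternatives). Repeat until
no nonterminal has two alternatives with a common prefix.

Round 1: C has alternatives sharing prefix 'b'. Introduce C': C → b C'
  Add: C' → ε
  Add: C' → L C
  Add: C' → Y Y

No remaining common prefixes — done.

Resulting grammar:
C → b C'
C' → ε
C' → L C
C' → Y Y
C → , ,
L → ,
L → )
Y → y
Y → ) )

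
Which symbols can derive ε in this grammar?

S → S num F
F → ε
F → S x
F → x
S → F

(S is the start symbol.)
A non-terminal is nullable if it can derive ε (the empty string): either it has an ε-production, or it has a production whose right-hand side consists entirely of nullable non-terminals.

ε-productions: F → ε
So F is immediately nullable.
S → F: every symbol on the right is nullable, so S is nullable too.
Every non-terminal is now nullable.
Nullable = { 'F', 'S' }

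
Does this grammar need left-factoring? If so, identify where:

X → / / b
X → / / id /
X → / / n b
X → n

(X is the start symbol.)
Left-factoring is needed when two productions for the same non-terminal
share a common prefix on the right-hand side.

Productions for X:
  X → / / b
  X → / / id /
  X → / / n b
  X → n

Found common prefix '/ /' in productions for X

Answer: Yes, X has productions with common prefix '/ /'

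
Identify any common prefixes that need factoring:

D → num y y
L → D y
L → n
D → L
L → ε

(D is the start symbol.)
Left-factoring is needed when two productions for the same non-terminal
share a common prefix on the right-hand side.

Productions for D:
  D → num y y
  D → L
Productions for L:
  L → D y
  L → n
  L → ε

No common prefixes found.

Answer: No, left-factoring is not needed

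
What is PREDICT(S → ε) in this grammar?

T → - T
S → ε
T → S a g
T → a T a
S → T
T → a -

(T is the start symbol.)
PREDICT(S → ε) = (FIRST(RHS) \ {ε}) ∪ (FOLLOW(S) if ε ∈ FIRST(RHS), i.e. RHS ⇒* ε)
The right-hand side is ε (FIRST(ε) = { ε }), so the predict set is FOLLOW(S) = { 'a' }
PREDICT(S → ε) = { 'a' }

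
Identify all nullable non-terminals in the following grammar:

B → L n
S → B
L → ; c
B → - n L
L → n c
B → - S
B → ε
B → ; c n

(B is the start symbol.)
A non-terminal is nullable if it can derive ε (the empty string): either it has an ε-production, or it has a production whose right-hand side consists entirely of nullable non-terminals.

ε-productions: B → ε
So B is immediately nullable.
S → B: every symbol on the right is nullable, so S is nullable too.
No further non-terminal can be added: every production for the remaining non-terminals contains a terminal or a non-nullable non-terminal.
Nullable = { 'B', 'S' }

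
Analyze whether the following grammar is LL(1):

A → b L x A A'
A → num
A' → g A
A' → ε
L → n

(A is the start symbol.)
A grammar is LL(1) if for each non-terminal N with multiple productions, the predict sets of those productions are pairwise disjoint, where PREDICT(N → α) = (FIRST(α) \ {ε}) ∪ (FOLLOW(N) if α ⇒* ε).

Relevant sets:
  FOLLOW(A') = { $, 'g' }

For A:
  PREDICT(A → b L x A A') = { 'b' }
  PREDICT(A → num) = { 'num' }
For A':
  PREDICT(A' → g A) = { 'g' }
  PREDICT(A' → ε) = { $, 'g' }
L has a single production, so nothing to check there.

Conflict found: Predict set conflict for A': { 'g' }
The grammar is NOT LL(1).

Answer: No. Predict set conflict for A': { 'g' }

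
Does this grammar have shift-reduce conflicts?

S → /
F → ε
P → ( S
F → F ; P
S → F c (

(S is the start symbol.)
Yes — I0: [F → .] vs [S → . /]; I7: [F → .] vs [S → . /]

Augment with S' → S and build the canonical LR(0) collection (I0 = CLOSURE({[S' → . S]}), then GOTO on every symbol after a dot until no new states appear). It has 10 states:
  I0: { [F → . F ; P], [F → .], [S → . /], [S → . F c (], [S' → . S] }  — shift, reduce
  I1: { [S → / .] }  — reduce
  I2: { [F → F . ; P], [S → F . c (] }  — shift
  I3: { [S' → S .] }  — accept
  I4: { [F → F ; . P], [P → . ( S] }  — shift
  I5: { [S → F c . (] }  — shift
  I6: { [S → F c ( .] }  — reduce
  I7: { [F → . F ; P], [F → .], [P → ( . S], [S → . /], [S → . F c (] }  — shift, reduce
  I8: { [F → F ; P .] }  — reduce
  I9: { [P → ( S .] }  — reduce

I0 contains reduce item [F → .] and shift item [S → . /] — shift-reduce conflict.
I7 contains reduce item [F → .] and shift item [S → . /] — shift-reduce conflict.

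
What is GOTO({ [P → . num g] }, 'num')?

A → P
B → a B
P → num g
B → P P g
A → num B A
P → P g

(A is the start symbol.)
GOTO(I, 'num') = CLOSURE({ [A → αX.β] : [A → α.Xβ] ∈ I, X = 'num' })

Items with dot before 'num', with the dot advanced:
  [P → . num g] → [P → num . g]
Closure adds nothing (no advanced item has the dot before a non-terminal).

GOTO = { [P → num . g] }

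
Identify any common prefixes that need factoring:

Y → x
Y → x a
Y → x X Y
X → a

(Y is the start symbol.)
Yes, Y has productions with common prefix 'x'

Left-factoring is needed when two productions for the same non-terminal
share a common prefix on the right-hand side.

Productions for Y:
  Y → x
  Y → x a
  Y → x X Y

Found common prefix 'x' in productions for Y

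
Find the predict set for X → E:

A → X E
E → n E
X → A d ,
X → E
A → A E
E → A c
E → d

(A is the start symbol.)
{ 'd', 'n' }

PREDICT(X → E) = (FIRST(RHS) \ {ε}) ∪ (FOLLOW(X) if ε ∈ FIRST(RHS), i.e. RHS ⇒* ε)
FIRST(E) = { 'd', 'n' }
FIRST(E) = { 'd', 'n' }
ε ∉ FIRST(E), so FOLLOW(X) is not added.
PREDICT(X → E) = { 'd', 'n' }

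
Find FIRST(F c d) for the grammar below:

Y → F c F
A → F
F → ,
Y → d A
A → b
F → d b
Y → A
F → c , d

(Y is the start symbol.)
FIRST sets of the non-terminals involved (from the grammar, by fixed-point iteration):
  FIRST(F) = { ',', 'c', 'd' }

To compute FIRST(F c d), process the symbols left to right:
Symbol F is a non-terminal. Add FIRST(F) \ {ε} = { ',', 'c', 'd' }
F is not nullable (ε ∉ FIRST(F)), so stop here.
FIRST(F c d) = { ',', 'c', 'd' }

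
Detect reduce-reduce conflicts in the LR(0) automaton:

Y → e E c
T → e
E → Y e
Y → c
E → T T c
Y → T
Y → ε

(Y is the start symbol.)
Yes — I4: [T → e .] vs [Y → .]

A reduce-reduce conflict occurs when an LR(0) state has two complete items [A → α .] and [B → β .] — both call for a reduction, and with no lookahead the parser cannot choose between them.

Augment with Y' → Y and build the canonical LR(0) collection (I0 = CLOSURE({[Y' → . Y]}), then GOTO on every symbol after a dot until no new states appear). It has 13 states:
  I0: { [T → . e], [Y → . T], [Y → . c], [Y → . e E c], [Y → .], [Y' → . Y] }  — shift, reduce
  I1: { [Y → T .] }  — reduce
  I2: { [Y' → Y .] }  — accept
  I3: { [Y → c .] }  — reduce
  I4: { [E → . T T c], [E → . Y e], [T → . e], [T → e .], [Y → . T], [Y → . c], [Y → . e E c], [Y → .], [Y → e . E c] }  — shift, 2 reduces
  I5: { [Y → e E . c] }  — shift
  I6: { [E → T . T c], [T → . e], [Y → T .] }  — shift, reduce
  I7: { [E → Y . e] }  — shift
  I8: { [E → Y e .] }  — reduce
  I9: { [E → T T . c] }  — shift
  I10: { [T → e .] }  — reduce
  I11: { [E → T T c .] }  — reduce
  I12: { [Y → e E c .] }  — reduce

I4 contains complete items [T → e .], [Y → .] — reduce-reduce conflict.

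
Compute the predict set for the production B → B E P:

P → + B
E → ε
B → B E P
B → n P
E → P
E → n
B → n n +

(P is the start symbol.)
{ 'n' }

PREDICT(B → B E P) = (FIRST(RHS) \ {ε}) ∪ (FOLLOW(B) if ε ∈ FIRST(RHS), i.e. RHS ⇒* ε)
FIRST(B) = { 'n' }
FIRST(B E P) = { 'n' }
ε ∉ FIRST(B E P), so FOLLOW(B) is not added.
PREDICT(B → B E P) = { 'n' }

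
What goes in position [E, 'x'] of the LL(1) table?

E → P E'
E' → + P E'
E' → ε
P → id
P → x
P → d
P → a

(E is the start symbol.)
E → P E'

To find M[E, 'x'], we find productions for E where 'x' is in the predict set (PREDICT(N → α) = (FIRST(α) \ {ε}) ∪ (FOLLOW(N) if α ⇒* ε)).

Relevant sets:
  FIRST(P) = { 'a', 'd', 'id', 'x' }

E → P E': PREDICT = { 'a', 'd', 'id', 'x' }
  'x' is in predict set, so this production goes in M[E, 'x']

M[E, 'x'] = E → P E'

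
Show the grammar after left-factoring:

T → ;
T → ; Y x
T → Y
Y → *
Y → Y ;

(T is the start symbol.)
T → ; T'
T' → ε
T' → Y x
T → Y
Y → *
Y → Y ;

Left-factoring transforms A → αβ₁ | αβ₂ into A → αA' and A' → β₁ | β₂
(α is the longest common prefix among the alternatives). Repeat until
no nonterminal has two alternatives with a common prefix.

Round 1: T has alternatives sharing prefix ';'. Introduce T': T → ; T'
  Add: T' → ε
  Add: T' → Y x

No remaining common prefixes — done.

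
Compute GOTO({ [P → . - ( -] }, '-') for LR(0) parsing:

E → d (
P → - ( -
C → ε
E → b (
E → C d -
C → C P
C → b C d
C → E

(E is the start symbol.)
GOTO(I, '-') = CLOSURE({ [A → αX.β] : [A → α.Xβ] ∈ I, X = '-' })

Items with dot before '-', with the dot advanced:
  [P → . - ( -] → [P → - . ( -]
Closure adds nothing (no advanced item has the dot before a non-terminal).

GOTO = { [P → - . ( -] }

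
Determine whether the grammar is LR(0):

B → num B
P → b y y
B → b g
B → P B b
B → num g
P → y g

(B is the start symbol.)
Yes, the grammar is LR(0)

A grammar is LR(0) if no state in the canonical LR(0) collection has:
  - both a shift item (dot before a terminal) and a complete item (shift-reduce conflict), or
  - two or more complete items (reduce-reduce conflict; the accept item [B' → B .] counts as a complete item here).

Augment with B' → B and build the canonical LR(0) collection (I0 = CLOSURE({[B' → . B]}), then GOTO on every symbol after a dot until no new states appear). It has 14 states:
  I0: { [B → . P B b], [B → . b g], [B → . num B], [B → . num g], [B' → . B], [P → . b y y], [P → . y g] }  — shift
  I1: { [B' → B .] }  — accept
  I2: { [B → . P B b], [B → . b g], [B → . num B], [B → . num g], [B → P . B b], [P → . b y y], [P → . y g] }  — shift
  I3: { [B → b . g], [P → b . y y] }  — shift
  I4: { [B → . P B b], [B → . b g], [B → . num B], [B → . num g], [B → num . B], [B → num . g], [P → . b y y], [P → . y g] }  — shift
  I5: { [P → y . g] }  — shift
  I6: { [P → y g .] }  — reduce
  I7: { [B → num B .] }  — reduce
  I8: { [B → num g .] }  — reduce
  I9: { [B → b g .] }  — reduce
  I10: { [P → b y . y] }  — shift
  I11: { [P → b y y .] }  — reduce
  I12: { [B → P B . b] }  — shift
  I13: { [B → P B b .] }  — reduce

Every state is either a pure shift/goto state or contains exactly one complete item and nothing to shift — no conflicts. The grammar is LR(0).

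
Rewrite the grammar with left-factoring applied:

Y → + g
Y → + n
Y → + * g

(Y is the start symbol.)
Left-factoring transforms A → αβ₁ | αβ₂ into A → αA' and A' → β₁ | β₂
(α is the longest common prefix among the alternatives). Repeat until
no nonterminal has two alternatives with a common prefix.

Round 1: Y has alternatives sharing prefix '+'. Introduce Y': Y → + Y'
  Add: Y' → g
  Add: Y' → n
  Add: Y' → * g

No remaining common prefixes — done.

Resulting grammar:
Y → + Y'
Y' → g
Y' → n
Y' → * g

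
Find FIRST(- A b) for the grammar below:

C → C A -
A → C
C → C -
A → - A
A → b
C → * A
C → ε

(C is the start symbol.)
{ '-' }

To compute FIRST(- A b), process the symbols left to right:
Symbol - is a terminal. Add '-' and stop.
FIRST(- A b) = { '-' }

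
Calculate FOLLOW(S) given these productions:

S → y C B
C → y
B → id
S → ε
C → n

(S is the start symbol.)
S is the start symbol, so $ ∈ FOLLOW(S).
S does not occur on any right-hand side.

Taking the union: FOLLOW(S) = { $ }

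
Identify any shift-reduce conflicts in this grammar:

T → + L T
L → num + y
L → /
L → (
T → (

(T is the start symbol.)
Augment with T' → T and build the canonical LR(0) collection (I0 = CLOSURE({[T' → . T]}), then GOTO on every symbol after a dot until no new states appear). It has 11 states:
  I0: { [T → . (], [T → . + L T], [T' → . T] }  — shift
  I1: { [T → ( .] }  — reduce
  I2: { [L → . (], [L → . /], [L → . num + y], [T → + . L T] }  — shift
  I3: { [T' → T .] }  — accept
  I4: { [L → ( .] }  — reduce
  I5: { [L → / .] }  — reduce
  I6: { [T → + L . T], [T → . (], [T → . + L T] }  — shift
  I7: { [L → num . + y] }  — shift
  I8: { [L → num + . y] }  — shift
  I9: { [L → num + y .] }  — reduce
  I10: { [T → + L T .] }  — reduce

No state contains both a complete item and a shift item.

Answer: No shift-reduce conflicts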